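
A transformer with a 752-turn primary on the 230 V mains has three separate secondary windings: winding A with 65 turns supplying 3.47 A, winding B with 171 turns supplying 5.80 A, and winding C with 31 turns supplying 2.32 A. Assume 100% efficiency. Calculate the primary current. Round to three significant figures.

I_p ≈ 1.71 A

V_A = 230 × 65/752 = 19.880 V; V_B = 230 × 171/752 = 52.301 V; V_C = 230 × 31/752 = 9.4814 V.
P_out = V_A I_A + V_B I_B + V_C I_C = 19.880×3.47 + 52.301×5.80 + 9.4814×2.32 = 68.985 + 303.34 + 21.997 = 394.32 W.
Ideal ⇒ P_in = P_out, so I_p = P_out/V_p = 394.32/230 = 1.71 A.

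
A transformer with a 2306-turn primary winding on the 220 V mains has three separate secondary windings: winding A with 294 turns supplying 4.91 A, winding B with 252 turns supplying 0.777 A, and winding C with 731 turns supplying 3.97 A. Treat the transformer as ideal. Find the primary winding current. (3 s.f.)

I_p ≈ 1.97 A

V_A = 220 × 294/2306 = 28.049 V; V_B = 220 × 252/2306 = 24.042 V; V_C = 220 × 731/2306 = 69.740 V.
P_out = V_A I_A + V_B I_B + V_C I_C = 28.049×4.91 + 24.042×0.777 + 69.740×3.97 = 137.72 + 18.680 + 276.87 = 433.27 W.
Ideal ⇒ P_in = P_out, so I_p = P_out/V_p = 433.27/220 = 1.97 A.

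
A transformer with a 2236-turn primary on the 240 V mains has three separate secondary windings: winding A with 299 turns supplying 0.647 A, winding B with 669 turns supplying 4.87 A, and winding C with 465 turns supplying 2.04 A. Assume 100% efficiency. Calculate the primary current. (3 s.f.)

V_A = 240 × 299/2236 = 32.093 V; V_B = 240 × 669/2236 = 71.807 V; V_C = 240 × 465/2236 = 49.911 V.
P_out = V_A I_A + V_B I_B + V_C I_C = 32.093×0.647 + 71.807×4.87 + 49.911×2.04 = 20.764 + 349.70 + 101.82 = 472.28 W.
Ideal ⇒ P_in = P_out, so I_p = P_out/V_p = 472.28/240 = 1.97 A.

I_p ≈ 1.97 A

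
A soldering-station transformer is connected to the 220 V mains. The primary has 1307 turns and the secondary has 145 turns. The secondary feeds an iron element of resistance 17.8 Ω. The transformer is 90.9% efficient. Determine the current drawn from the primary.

V_s = 220 × 145/1307 = 24.407 V.
I_s = V_s/R = 24.407/17.8 = 1.3712 A.
P_out = V_s I_s = 24.407 × 1.3712 = 33.466 W.
P_in = P_out/η = 33.466/0.909 = 36.817 W.
I_p = P_in/V_p = 36.817/220 = 0.167 A.

I_p ≈ 0.167 A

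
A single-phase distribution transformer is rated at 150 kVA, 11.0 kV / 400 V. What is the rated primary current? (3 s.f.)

I_p = S/V_p = 150000/11000 = 13.6 A.

I_p ≈ 13.6 A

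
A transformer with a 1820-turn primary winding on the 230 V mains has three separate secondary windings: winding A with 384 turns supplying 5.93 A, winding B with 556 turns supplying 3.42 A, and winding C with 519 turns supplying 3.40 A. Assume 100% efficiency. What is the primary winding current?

V_A = 230 × 384/1820 = 48.527 V; V_B = 230 × 556/1820 = 70.264 V; V_C = 230 × 519/1820 = 65.588 V.
P_out = V_A I_A + V_B I_B + V_C I_C = 48.527×5.93 + 70.264×3.42 + 65.588×3.40 = 287.77 + 240.30 + 223.00 = 751.07 W.
Ideal ⇒ P_in = P_out, so I_p = P_out/V_p = 751.07/230 = 3.27 A.

I_p ≈ 3.27 A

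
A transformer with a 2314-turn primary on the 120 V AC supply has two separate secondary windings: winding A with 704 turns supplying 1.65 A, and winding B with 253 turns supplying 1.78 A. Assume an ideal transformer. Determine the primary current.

V_A = 120 × 704/2314 = 36.508 V; V_B = 120 × 253/2314 = 13.120 V.
P_out = V_A I_A + V_B I_B = 36.508×1.65 + 13.120×1.78 = 60.239 + 23.354 = 83.592 W.
Ideal ⇒ P_in = P_out, so I_p = P_out/V_p = 83.592/120 = 0.697 A.

I_p ≈ 0.697 A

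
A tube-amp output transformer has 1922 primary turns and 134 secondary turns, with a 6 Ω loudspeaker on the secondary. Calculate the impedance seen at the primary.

Z_p = (N_p/N_s)² × Z_s = (1922/134)² × 6 = 1230 Ω.

Z_p ≈ 1230 Ω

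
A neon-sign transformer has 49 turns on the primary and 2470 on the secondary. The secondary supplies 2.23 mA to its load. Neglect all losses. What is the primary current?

For an ideal transformer I_p/I_s = N_s/N_p, so I_p = 0.00223 × 2470/49 = 0.112 A.

I_p ≈ 0.112 A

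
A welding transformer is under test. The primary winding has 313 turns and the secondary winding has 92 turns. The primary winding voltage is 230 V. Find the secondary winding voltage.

V_s/V_p = N_s/N_p, so V_s = 230 × 92/313 = 67.6 V.

V_s ≈ 67.6 V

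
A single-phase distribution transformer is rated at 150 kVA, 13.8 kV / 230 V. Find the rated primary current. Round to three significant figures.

I_p = S/V_p = 150000/13800 = 10.9 A.

I_p ≈ 10.9 A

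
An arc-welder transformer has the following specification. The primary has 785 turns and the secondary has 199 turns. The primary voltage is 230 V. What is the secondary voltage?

V_s/V_p = N_s/N_p, so V_s = 230 × 199/785 = 58.3 V.

V_s ≈ 58.3 V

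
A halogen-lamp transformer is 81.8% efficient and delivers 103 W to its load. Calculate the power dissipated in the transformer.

P_loss ≈ 22.9 W

P_in = P_out/η = 103/0.818 = 125.917 W.
P_loss = P_in − P_out = 125.917 − 103 = 22.9 W.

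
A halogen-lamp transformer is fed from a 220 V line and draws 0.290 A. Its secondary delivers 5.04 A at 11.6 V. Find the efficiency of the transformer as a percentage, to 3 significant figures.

η ≈ 91.6%

P_in = 220 × 0.290 = 63.8000 W.
P_out = 11.6 × 5.04 = 58.4640 W.
η = P_out/P_in = 58.4640/63.8000 = 0.916.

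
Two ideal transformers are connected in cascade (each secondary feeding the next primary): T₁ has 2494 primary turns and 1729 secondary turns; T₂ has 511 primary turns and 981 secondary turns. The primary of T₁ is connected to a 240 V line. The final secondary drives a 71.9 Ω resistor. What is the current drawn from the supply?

I_supply ≈ 5.91 A

After T₁: V = 240.00 × 1729/2494 = 166.38 V.
After T₂: V = 166.38 × 981/511 = 319.42 V.
I_load = 319.42/71.9 = 4.4425 A, so P_out = 319.42 × 4.4425 = 1419.0 W.
All ideal ⇒ P_in = P_out, so I_supply = 1419.0/240 = 5.91 A.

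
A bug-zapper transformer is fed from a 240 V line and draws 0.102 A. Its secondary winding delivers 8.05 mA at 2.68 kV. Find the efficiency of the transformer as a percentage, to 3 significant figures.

η ≈ 88.1%

P_in = 240 × 0.102 = 24.4800 W.
P_out = 2680 × 0.00805 = 21.5740 W.
η = P_out/P_in = 21.5740/24.4800 = 0.881.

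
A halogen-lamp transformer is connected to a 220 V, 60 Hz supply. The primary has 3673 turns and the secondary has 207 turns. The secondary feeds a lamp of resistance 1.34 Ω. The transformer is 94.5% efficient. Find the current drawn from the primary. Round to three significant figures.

V_s = 220 × 207/3673 = 12.399 V.
I_s = V_s/R = 12.399/1.34 = 9.2527 A.
P_out = V_s I_s = 12.399 × 9.2527 = 114.72 W.
P_in = P_out/η = 114.72/0.945 = 121.40 W.
I_p = P_in/V_p = 121.40/220 = 0.552 A.

I_p ≈ 0.552 A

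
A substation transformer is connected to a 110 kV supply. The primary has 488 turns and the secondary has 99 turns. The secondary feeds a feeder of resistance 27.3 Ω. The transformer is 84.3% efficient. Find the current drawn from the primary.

V_s = 110000 × 99/488 = 22316 V.
I_s = V_s/R = 22316/27.3 = 817.42 A.
P_out = V_s I_s = 22316 × 817.42 = 1.8241×10^7 W.
P_in = P_out/η = 1.8241×10^7/0.843 = 2.1638×10^7 W.
I_p = P_in/V_p = 2.1638×10^7/110000 = 197 A.

I_p ≈ 197 A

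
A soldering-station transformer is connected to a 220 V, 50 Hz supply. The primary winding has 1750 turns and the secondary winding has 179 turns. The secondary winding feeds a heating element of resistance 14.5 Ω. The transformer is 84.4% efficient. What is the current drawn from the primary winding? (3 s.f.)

V_s = 220 × 179/1750 = 22.503 V.
I_s = V_s/R = 22.503/14.5 = 1.5519 A.
P_out = V_s I_s = 22.503 × 1.5519 = 34.923 W.
P_in = P_out/η = 34.923/0.844 = 41.378 W.
I_p = P_in/V_p = 41.378/220 = 0.188 A.

I_p ≈ 0.188 A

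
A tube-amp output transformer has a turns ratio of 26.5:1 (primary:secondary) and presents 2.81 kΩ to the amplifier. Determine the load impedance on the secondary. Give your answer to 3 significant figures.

Z_s = Z_p/(N_p/N_s)² = 2810/26.5² = 4.00 Ω.

Z_s ≈ 4.00 Ω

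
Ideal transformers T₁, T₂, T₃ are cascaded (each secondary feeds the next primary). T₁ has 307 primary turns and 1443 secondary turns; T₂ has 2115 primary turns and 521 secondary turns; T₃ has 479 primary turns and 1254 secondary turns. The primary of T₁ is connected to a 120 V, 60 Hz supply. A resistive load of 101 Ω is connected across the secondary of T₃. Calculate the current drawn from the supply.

Secondary of T₁: V = 120.00 × 1443/307 = 564.04 V.
Secondary of T₂: V = 564.04 × 521/2115 = 138.94 V.
Secondary of T₃: V = 138.94 × 1254/479 = 363.75 V.
I_load = 363.75/101 = 3.6014 A, so P_out = 363.75 × 3.6014 = 1310.0 W.
All ideal ⇒ P_in = P_out, so I_supply = 1310.0/120 = 10.9 A.

I_supply ≈ 10.9 A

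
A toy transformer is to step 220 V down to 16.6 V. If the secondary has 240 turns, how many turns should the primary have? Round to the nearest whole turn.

N_p/N_s = V_p/V_s, so N_p = 240 × 220/16.6 = 3180.7 ≈ 3181 turns.

N_p = 3181 turns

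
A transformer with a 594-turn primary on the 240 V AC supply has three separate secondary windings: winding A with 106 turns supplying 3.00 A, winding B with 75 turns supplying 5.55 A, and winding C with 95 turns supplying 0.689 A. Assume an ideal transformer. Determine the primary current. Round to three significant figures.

I_p ≈ 1.35 A

V_A = 240 × 106/594 = 42.828 V; V_B = 240 × 75/594 = 30.303 V; V_C = 240 × 95/594 = 38.384 V.
P_out = V_A I_A + V_B I_B + V_C I_C = 42.828×3.00 + 30.303×5.55 + 38.384×0.689 = 128.48 + 168.18 + 26.446 = 323.11 W.
Ideal ⇒ P_in = P_out, so I_p = P_out/V_p = 323.11/240 = 1.35 A.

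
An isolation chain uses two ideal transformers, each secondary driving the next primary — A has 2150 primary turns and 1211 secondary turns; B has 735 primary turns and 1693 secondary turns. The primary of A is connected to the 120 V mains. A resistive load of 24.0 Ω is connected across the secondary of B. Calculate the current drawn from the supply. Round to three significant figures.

After A: V = 120.00 × 1211/2150 = 67.591 V.
After B: V = 67.591 × 1693/735 = 155.69 V.
I_load = 155.69/24.0 = 6.4870 A, so P_out = 155.69 × 6.4870 = 1010.0 W.
All ideal ⇒ P_in = P_out, so I_supply = 1010.0/120 = 8.42 A.

I_supply ≈ 8.42 A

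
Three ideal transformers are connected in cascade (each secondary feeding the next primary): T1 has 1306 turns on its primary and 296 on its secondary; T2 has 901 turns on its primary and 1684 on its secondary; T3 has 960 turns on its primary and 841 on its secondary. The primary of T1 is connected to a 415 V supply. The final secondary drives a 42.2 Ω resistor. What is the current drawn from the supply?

I_supply ≈ 1.35 A

After T1: V = 415.00 × 296/1306 = 94.058 V.
After T2: V = 94.058 × 1684/901 = 175.80 V.
After T3: V = 175.80 × 841/960 = 154.01 V.
I_load = 154.01/42.2 = 3.6494 A, so P_out = 154.01 × 3.6494 = 562.04 W.
All ideal ⇒ P_in = P_out, so I_supply = 562.04/415 = 1.35 A.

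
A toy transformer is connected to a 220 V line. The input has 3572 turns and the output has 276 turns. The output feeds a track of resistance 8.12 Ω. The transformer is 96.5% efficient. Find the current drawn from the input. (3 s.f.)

I_in ≈ 0.168 A

V_out = 220 × 276/3572 = 16.999 V.
I_out = V_out/R = 16.999/8.12 = 2.0935 A.
P_out = V_out I_out = 16.999 × 2.0935 = 35.586 W.
P_in = P_out/η = 35.586/0.965 = 36.877 W.
I_in = P_in/V_in = 36.877/220 = 0.168 A.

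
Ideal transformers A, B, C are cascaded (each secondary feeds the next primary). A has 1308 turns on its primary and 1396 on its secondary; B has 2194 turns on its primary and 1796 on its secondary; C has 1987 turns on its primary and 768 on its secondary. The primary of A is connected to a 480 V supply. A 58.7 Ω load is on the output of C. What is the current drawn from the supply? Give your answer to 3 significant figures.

I_supply ≈ 0.932 A

After A: V = 480.00 × 1396/1308 = 512.29 V.
After B: V = 512.29 × 1796/2194 = 419.36 V.
After C: V = 419.36 × 768/1987 = 162.09 V.
I_load = 162.09/58.7 = 2.7613 A, so P_out = 162.09 × 2.7613 = 447.58 W.
All ideal ⇒ P_in = P_out, so I_supply = 447.58/480 = 0.932 A.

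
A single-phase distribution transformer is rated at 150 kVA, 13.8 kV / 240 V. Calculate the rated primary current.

I_p ≈ 10.9 A

I_p = S/V_p = 150000/13800 = 10.9 A.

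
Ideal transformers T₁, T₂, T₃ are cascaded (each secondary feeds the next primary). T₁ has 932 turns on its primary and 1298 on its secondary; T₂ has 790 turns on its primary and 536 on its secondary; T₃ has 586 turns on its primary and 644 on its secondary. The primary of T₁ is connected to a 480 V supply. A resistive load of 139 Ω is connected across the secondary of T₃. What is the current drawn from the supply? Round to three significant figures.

Secondary of T₁: V = 480.00 × 1298/932 = 668.50 V.
Secondary of T₂: V = 668.50 × 536/790 = 453.56 V.
Secondary of T₃: V = 453.56 × 644/586 = 498.46 V.
I_load = 498.46/139 = 3.5860 A, so P_out = 498.46 × 3.5860 = 1787.5 W.
All ideal ⇒ P_in = P_out, so I_supply = 1787.5/480 = 3.72 A.

I_supply ≈ 3.72 A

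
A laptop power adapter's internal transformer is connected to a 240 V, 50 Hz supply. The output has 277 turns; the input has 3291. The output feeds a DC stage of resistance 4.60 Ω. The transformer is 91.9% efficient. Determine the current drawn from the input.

I_in ≈ 0.402 A

V_out = 240 × 277/3291 = 20.201 V.
I_out = V_out/R = 20.201/4.60 = 4.3914 A.
P_out = V_out I_out = 20.201 × 4.3914 = 88.709 W.
P_in = P_out/η = 88.709/0.919 = 96.528 W.
I_in = P_in/V_in = 96.528/240 = 0.402 A.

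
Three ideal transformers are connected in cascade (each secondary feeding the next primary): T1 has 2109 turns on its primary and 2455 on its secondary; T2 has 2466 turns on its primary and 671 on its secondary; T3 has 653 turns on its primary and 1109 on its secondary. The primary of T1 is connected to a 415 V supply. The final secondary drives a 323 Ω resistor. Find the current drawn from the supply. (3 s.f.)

Secondary of T1: V = 415.00 × 2455/2109 = 483.08 V.
Secondary of T2: V = 483.08 × 671/2466 = 131.45 V.
Secondary of T3: V = 131.45 × 1109/653 = 223.24 V.
I_load = 223.24/323 = 0.69114 A, so P_out = 223.24 × 0.69114 = 154.29 W.
All ideal ⇒ P_in = P_out, so I_supply = 154.29/415 = 0.372 A.

I_supply ≈ 0.372 A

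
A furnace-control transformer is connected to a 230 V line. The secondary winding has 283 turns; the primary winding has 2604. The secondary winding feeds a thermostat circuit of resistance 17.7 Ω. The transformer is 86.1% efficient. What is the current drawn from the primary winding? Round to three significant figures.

I_p ≈ 0.178 A

V_s = 230 × 283/2604 = 24.996 V.
I_s = V_s/R = 24.996/17.7 = 1.4122 A.
P_out = V_s I_s = 24.996 × 1.4122 = 35.300 W.
P_in = P_out/η = 35.300/0.861 = 40.999 W.
I_p = P_in/V_p = 40.999/230 = 0.178 A.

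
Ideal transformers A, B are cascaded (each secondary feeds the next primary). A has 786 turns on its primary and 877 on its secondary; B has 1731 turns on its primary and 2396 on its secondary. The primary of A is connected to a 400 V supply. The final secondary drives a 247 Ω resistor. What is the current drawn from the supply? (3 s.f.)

After A: V = 400.00 × 877/786 = 446.31 V.
After B: V = 446.31 × 2396/1731 = 617.77 V.
I_load = 617.77/247 = 2.5011 A, so P_out = 617.77 × 2.5011 = 1545.1 W.
All ideal ⇒ P_in = P_out, so I_supply = 1545.1/400 = 3.86 A.

I_supply ≈ 3.86 A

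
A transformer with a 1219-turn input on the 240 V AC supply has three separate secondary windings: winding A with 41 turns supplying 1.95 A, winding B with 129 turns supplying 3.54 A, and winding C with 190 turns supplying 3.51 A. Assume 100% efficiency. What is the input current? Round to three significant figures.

I_in ≈ 0.987 A

V_A = 240 × 41/1219 = 8.0722 V; V_B = 240 × 129/1219 = 25.398 V; V_C = 240 × 190/1219 = 37.408 V.
P_out = V_A I_A + V_B I_B + V_C I_C = 8.0722×1.95 + 25.398×3.54 + 37.408×3.51 = 15.741 + 89.908 + 131.30 = 236.95 W.
Ideal ⇒ P_in = P_out, so I_in = P_out/V_in = 236.95/240 = 0.987 A.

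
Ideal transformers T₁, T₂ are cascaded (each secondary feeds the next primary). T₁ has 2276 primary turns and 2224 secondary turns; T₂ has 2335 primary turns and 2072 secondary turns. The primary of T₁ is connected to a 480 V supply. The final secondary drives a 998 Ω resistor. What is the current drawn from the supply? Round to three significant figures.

After T₁: V = 480.00 × 2224/2276 = 469.03 V.
After T₂: V = 469.03 × 2072/2335 = 416.20 V.
I_load = 416.20/998 = 0.41704 A, so P_out = 416.20 × 0.41704 = 173.57 W.
All ideal ⇒ P_in = P_out, so I_supply = 173.57/480 = 0.362 A.

I_supply ≈ 0.362 A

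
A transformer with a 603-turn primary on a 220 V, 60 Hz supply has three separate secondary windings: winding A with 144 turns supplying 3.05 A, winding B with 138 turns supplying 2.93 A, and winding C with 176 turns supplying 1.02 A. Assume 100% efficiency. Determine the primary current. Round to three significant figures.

I_p ≈ 1.70 A

V_A = 220 × 144/603 = 52.537 V; V_B = 220 × 138/603 = 50.348 V; V_C = 220 × 176/603 = 64.212 V.
P_out = V_A I_A + V_B I_B + V_C I_C = 52.537×3.05 + 50.348×2.93 + 64.212×1.02 = 160.24 + 147.52 + 65.497 = 373.26 W.
Ideal ⇒ P_in = P_out, so I_p = P_out/V_p = 373.26/220 = 1.70 A.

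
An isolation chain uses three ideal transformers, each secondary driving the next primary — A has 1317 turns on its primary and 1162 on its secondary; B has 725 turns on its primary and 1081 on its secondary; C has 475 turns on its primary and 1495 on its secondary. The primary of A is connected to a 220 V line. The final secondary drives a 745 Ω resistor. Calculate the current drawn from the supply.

After A: V = 220.00 × 1162/1317 = 194.11 V.
After B: V = 194.11 × 1081/725 = 289.42 V.
After C: V = 289.42 × 1495/475 = 910.92 V.
I_load = 910.92/745 = 1.2227 A, so P_out = 910.92 × 1.2227 = 1113.8 W.
All ideal ⇒ P_in = P_out, so I_supply = 1113.8/220 = 5.06 A.

I_supply ≈ 5.06 A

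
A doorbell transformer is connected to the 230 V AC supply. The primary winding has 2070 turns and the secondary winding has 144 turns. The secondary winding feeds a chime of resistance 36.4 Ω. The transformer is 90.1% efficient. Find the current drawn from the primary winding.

V_s = 230 × 144/2070 = 16.000 V.
I_s = V_s/R = 16.000/36.4 = 0.43956 A.
P_out = V_s I_s = 16.000 × 0.43956 = 7.0330 W.
P_in = P_out/η = 7.0330/0.901 = 7.8057 W.
I_p = P_in/V_p = 7.8057/230 = 0.0339 A.

I_p ≈ 0.0339 A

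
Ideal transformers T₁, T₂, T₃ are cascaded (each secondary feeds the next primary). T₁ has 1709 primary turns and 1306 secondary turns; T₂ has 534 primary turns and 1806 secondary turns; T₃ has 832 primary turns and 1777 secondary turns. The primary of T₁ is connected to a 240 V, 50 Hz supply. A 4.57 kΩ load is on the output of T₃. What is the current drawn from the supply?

I_supply ≈ 1.60 A

After T₁: V = 240.00 × 1306/1709 = 183.41 V.
After T₂: V = 183.41 × 1806/534 = 620.28 V.
After T₃: V = 620.28 × 1777/832 = 1324.8 V.
I_load = 1324.8/4570 = 0.28989 A, so P_out = 1324.8 × 0.28989 = 384.05 W.
All ideal ⇒ P_in = P_out, so I_supply = 384.05/240 = 1.60 A.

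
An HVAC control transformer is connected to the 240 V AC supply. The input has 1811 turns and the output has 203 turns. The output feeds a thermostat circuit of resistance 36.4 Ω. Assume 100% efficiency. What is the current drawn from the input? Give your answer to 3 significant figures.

V_out = V_in × N_out/N_in = 240 × 203/1811 = 26.902 V.
I_out = V_out/R = 26.902/36.4 = 0.73907 A.
For an ideal transformer I_in N_in = I_out N_out, so I_in = 0.73907 × 203/1811 = 0.0828 A.

I_in ≈ 0.0828 A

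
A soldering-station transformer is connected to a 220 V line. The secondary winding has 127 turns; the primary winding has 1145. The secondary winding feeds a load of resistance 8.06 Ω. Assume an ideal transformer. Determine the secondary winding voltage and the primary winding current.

V_s = V_p × N_s/N_p = 220 × 127/1145 = 24.402 V.
I_s = V_s/R = 24.402/8.06 = 3.0275 A.
I_p = I_s × N_s/N_p = 3.0275 × 127/1145 = 0.336 A.

V_s ≈ 24.4 V, I_p ≈ 0.336 A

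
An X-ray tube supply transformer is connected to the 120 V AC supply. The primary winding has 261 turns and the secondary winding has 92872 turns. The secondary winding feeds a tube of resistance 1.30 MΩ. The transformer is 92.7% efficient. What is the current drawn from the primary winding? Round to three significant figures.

I_p ≈ 12.6 A

V_s = 120 × 92872/261 = 42700 V.
I_s = V_s/R = 42700/(1.30×10^6) = 0.032846 A.
P_out = V_s I_s = 42700 × 0.032846 = 1402.5 W.
P_in = P_out/η = 1402.5/0.927 = 1513.0 W.
I_p = P_in/V_p = 1513.0/120 = 12.6 A.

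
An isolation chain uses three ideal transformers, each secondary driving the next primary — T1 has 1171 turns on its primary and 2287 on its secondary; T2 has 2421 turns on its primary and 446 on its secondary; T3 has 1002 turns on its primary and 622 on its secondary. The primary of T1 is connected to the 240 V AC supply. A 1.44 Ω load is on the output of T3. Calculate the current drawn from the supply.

I_supply ≈ 8.31 A

After T1: V = 240.00 × 2287/1171 = 468.73 V.
After T2: V = 468.73 × 446/2421 = 86.350 V.
After T3: V = 86.350 × 622/1002 = 53.602 V.
I_load = 53.602/1.44 = 37.224 A, so P_out = 53.602 × 37.224 = 1995.3 W.
All ideal ⇒ P_in = P_out, so I_supply = 1995.3/240 = 8.31 A.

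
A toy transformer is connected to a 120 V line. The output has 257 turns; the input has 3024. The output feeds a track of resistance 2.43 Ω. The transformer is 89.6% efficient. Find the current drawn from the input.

V_out = 120 × 257/3024 = 10.198 V.
I_out = V_out/R = 10.198/2.43 = 4.1969 A.
P_out = V_out I_out = 10.198 × 4.1969 = 42.801 W.
P_in = P_out/η = 42.801/0.896 = 47.770 W.
I_in = P_in/V_in = 47.770/120 = 0.398 A.

I_in ≈ 0.398 A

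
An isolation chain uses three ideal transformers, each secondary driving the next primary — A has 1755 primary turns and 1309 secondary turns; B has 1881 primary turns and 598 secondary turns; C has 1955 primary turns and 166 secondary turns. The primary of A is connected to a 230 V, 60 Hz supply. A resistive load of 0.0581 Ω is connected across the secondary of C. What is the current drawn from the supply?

After A: V = 230.00 × 1309/1755 = 171.55 V.
After B: V = 171.55 × 598/1881 = 54.538 V.
After C: V = 54.538 × 166/1955 = 4.6309 V.
I_load = 4.6309/0.0581 = 79.705 A, so P_out = 4.6309 × 79.705 = 369.11 W.
All ideal ⇒ P_in = P_out, so I_supply = 369.11/230 = 1.60 A.

I_supply ≈ 1.60 A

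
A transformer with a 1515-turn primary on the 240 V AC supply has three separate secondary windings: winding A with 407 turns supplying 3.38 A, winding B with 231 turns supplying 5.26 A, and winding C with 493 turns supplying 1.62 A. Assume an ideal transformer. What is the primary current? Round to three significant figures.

I_p ≈ 2.24 A

V_A = 240 × 407/1515 = 64.475 V; V_B = 240 × 231/1515 = 36.594 V; V_C = 240 × 493/1515 = 78.099 V.
P_out = V_A I_A + V_B I_B + V_C I_C = 64.475×3.38 + 36.594×5.26 + 78.099×1.62 = 217.93 + 192.48 + 126.52 = 536.93 W.
Ideal ⇒ P_in = P_out, so I_p = P_out/V_p = 536.93/240 = 2.24 A.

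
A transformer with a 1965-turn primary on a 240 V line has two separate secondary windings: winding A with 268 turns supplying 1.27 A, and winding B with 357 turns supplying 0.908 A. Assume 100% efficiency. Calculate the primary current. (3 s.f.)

V_A = 240 × 268/1965 = 32.733 V; V_B = 240 × 357/1965 = 43.603 V.
P_out = V_A I_A + V_B I_B = 32.733×1.27 + 43.603×0.908 = 41.571 + 39.592 = 81.162 W.
Ideal ⇒ P_in = P_out, so I_p = P_out/V_p = 81.162/240 = 0.338 A.

I_p ≈ 0.338 A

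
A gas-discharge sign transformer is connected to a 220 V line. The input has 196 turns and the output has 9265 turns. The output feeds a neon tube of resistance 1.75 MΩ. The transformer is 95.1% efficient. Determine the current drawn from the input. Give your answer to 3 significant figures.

V_out = 220 × 9265/196 = 10399 V.
I_out = V_out/R = 10399/(1.75×10^6) = 0.0059426 A.
P_out = V_out I_out = 10399 × 0.0059426 = 61.800 W.
P_in = P_out/η = 61.800/0.951 = 64.984 W.
I_in = P_in/V_in = 64.984/220 = 0.295 A.

I_in ≈ 0.295 A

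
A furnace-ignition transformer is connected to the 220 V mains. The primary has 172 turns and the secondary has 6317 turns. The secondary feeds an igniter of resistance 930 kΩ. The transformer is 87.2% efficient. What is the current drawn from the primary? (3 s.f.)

V_s = 220 × 6317/172 = 8079.9 V.
I_s = V_s/R = 8079.9/930000 = 0.0086880 A.
P_out = V_s I_s = 8079.9 × 0.0086880 = 70.198 W.
P_in = P_out/η = 70.198/0.872 = 80.503 W.
I_p = P_in/V_p = 80.503/220 = 0.366 A.

I_p ≈ 0.366 A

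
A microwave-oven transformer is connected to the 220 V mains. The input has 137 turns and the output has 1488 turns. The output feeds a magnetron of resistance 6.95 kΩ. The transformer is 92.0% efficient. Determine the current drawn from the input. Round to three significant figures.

V_out = 220 × 1488/137 = 2389.5 V.
I_out = V_out/R = 2389.5/6950 = 0.34381 A.
P_out = V_out I_out = 2389.5 × 0.34381 = 821.53 W.
P_in = P_out/η = 821.53/0.920 = 892.97 W.
I_in = P_in/V_in = 892.97/220 = 4.06 A.

I_in ≈ 4.06 A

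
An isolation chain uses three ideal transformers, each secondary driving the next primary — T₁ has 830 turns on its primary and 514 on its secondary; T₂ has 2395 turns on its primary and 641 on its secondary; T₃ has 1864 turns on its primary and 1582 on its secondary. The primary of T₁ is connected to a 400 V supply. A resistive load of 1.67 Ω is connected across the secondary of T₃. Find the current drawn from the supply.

I_supply ≈ 4.74 A

Secondary of T₁: V = 400.00 × 514/830 = 247.71 V.
Secondary of T₂: V = 247.71 × 641/2395 = 66.298 V.
Secondary of T₃: V = 66.298 × 1582/1864 = 56.268 V.
I_load = 56.268/1.67 = 33.693 A, so P_out = 56.268 × 33.693 = 1895.8 W.
All ideal ⇒ P_in = P_out, so I_supply = 1895.8/400 = 4.74 A.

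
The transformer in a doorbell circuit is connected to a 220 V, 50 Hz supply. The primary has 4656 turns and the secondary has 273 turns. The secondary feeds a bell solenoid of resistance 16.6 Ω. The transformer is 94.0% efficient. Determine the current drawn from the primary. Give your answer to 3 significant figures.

I_p ≈ 0.0485 A

V_s = 220 × 273/4656 = 12.899 V.
I_s = V_s/R = 12.899/16.6 = 0.77708 A.
P_out = V_s I_s = 12.899 × 0.77708 = 10.024 W.
P_in = P_out/η = 10.024/0.940 = 10.664 W.
I_p = P_in/V_p = 10.664/220 = 0.0485 A.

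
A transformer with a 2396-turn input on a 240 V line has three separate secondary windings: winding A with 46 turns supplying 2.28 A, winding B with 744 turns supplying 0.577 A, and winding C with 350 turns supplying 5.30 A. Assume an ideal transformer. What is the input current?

I_in ≈ 0.997 A

V_A = 240 × 46/2396 = 4.6077 V; V_B = 240 × 744/2396 = 74.524 V; V_C = 240 × 350/2396 = 35.058 V.
P_out = V_A I_A + V_B I_B + V_C I_C = 4.6077×2.28 + 74.524×0.577 + 35.058×5.30 = 10.506 + 43.000 + 185.81 = 239.32 W.
Ideal ⇒ P_in = P_out, so I_in = P_out/V_in = 239.32/240 = 0.997 A.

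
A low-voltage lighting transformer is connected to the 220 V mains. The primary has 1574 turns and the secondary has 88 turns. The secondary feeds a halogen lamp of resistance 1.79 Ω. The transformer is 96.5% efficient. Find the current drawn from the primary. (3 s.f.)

I_p ≈ 0.398 A

V_s = 220 × 88/1574 = 12.300 V.
I_s = V_s/R = 12.300/1.79 = 6.8714 A.
P_out = V_s I_s = 12.300 × 6.8714 = 84.518 W.
P_in = P_out/η = 84.518/0.965 = 87.583 W.
I_p = P_in/V_p = 87.583/220 = 0.398 A.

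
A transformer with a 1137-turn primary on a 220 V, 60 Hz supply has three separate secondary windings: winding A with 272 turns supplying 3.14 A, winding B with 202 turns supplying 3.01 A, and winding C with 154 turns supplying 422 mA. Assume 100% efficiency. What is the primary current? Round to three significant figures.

V_A = 220 × 272/1137 = 52.630 V; V_B = 220 × 202/1137 = 39.085 V; V_C = 220 × 154/1137 = 29.798 V.
P_out = V_A I_A + V_B I_B + V_C I_C = 52.630×3.14 + 39.085×3.01 + 29.798×0.422 = 165.26 + 117.65 + 12.575 = 295.48 W.
Ideal ⇒ P_in = P_out, so I_p = P_out/V_p = 295.48/220 = 1.34 A.

I_p ≈ 1.34 A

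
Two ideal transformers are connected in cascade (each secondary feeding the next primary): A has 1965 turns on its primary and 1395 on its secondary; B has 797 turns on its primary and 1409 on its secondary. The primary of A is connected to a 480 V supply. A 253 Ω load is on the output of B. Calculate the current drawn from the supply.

I_supply ≈ 2.99 A

After A: V = 480.00 × 1395/1965 = 340.76 V.
After B: V = 340.76 × 1409/797 = 602.43 V.
I_load = 602.43/253 = 2.3811 A, so P_out = 602.43 × 2.3811 = 1434.5 W.
All ideal ⇒ P_in = P_out, so I_supply = 1434.5/480 = 2.99 A.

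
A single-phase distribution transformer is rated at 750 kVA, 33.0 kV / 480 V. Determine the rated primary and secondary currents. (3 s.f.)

I_p ≈ 22.7 A, I_s ≈ 1560 A

I_p = S/V_p = 750000/33000 = 22.7 A.
I_s = S/V_s = 750000/480 = 1560 A.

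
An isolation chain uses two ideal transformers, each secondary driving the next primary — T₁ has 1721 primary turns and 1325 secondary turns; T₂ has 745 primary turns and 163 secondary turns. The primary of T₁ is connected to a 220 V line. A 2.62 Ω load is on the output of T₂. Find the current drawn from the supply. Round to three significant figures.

Secondary of T₁: V = 220.00 × 1325/1721 = 169.38 V.
Secondary of T₂: V = 169.38 × 163/745 = 37.059 V.
I_load = 37.059/2.62 = 14.145 A, so P_out = 37.059 × 14.145 = 524.18 W.
All ideal ⇒ P_in = P_out, so I_supply = 524.18/220 = 2.38 A.

I_supply ≈ 2.38 A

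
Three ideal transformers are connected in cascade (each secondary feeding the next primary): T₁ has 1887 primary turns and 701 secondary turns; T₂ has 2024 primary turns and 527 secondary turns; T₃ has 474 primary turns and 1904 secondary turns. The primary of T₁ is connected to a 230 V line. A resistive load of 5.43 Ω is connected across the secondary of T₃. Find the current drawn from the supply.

Secondary of T₁: V = 230.00 × 701/1887 = 85.443 V.
Secondary of T₂: V = 85.443 × 527/2024 = 22.247 V.
Secondary of T₃: V = 22.247 × 1904/474 = 89.364 V.
I_load = 89.364/5.43 = 16.457 A, so P_out = 89.364 × 16.457 = 1470.7 W.
All ideal ⇒ P_in = P_out, so I_supply = 1470.7/230 = 6.39 A.

I_supply ≈ 6.39 A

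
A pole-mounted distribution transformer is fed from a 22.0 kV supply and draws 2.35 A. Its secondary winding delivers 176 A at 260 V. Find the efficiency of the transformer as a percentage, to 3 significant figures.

η ≈ 88.5%

P_in = 22000 × 2.35 = 51700.0 W.
P_out = 260 × 176 = 45760.0 W.
η = P_out/P_in = 45760.0/51700.0 = 0.885.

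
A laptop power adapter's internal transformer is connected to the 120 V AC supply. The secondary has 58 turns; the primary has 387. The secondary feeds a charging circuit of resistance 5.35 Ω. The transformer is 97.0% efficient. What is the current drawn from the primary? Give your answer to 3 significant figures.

I_p ≈ 0.519 A

V_s = 120 × 58/387 = 17.984 V.
I_s = V_s/R = 17.984/5.35 = 3.3616 A.
P_out = V_s I_s = 17.984 × 3.3616 = 60.456 W.
P_in = P_out/η = 60.456/0.970 = 62.326 W.
I_p = P_in/V_p = 62.326/120 = 0.519 A.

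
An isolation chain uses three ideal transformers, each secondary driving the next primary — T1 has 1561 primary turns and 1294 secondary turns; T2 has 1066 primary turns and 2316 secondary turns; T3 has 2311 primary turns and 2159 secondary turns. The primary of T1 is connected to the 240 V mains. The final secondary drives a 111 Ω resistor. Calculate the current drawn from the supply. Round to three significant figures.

I_supply ≈ 6.12 A

After T1: V = 240.00 × 1294/1561 = 198.95 V.
After T2: V = 198.95 × 2316/1066 = 432.24 V.
After T3: V = 432.24 × 2159/2311 = 403.81 V.
I_load = 403.81/111 = 3.6379 A, so P_out = 403.81 × 3.6379 = 1469.0 W.
All ideal ⇒ P_in = P_out, so I_supply = 1469.0/240 = 6.12 A.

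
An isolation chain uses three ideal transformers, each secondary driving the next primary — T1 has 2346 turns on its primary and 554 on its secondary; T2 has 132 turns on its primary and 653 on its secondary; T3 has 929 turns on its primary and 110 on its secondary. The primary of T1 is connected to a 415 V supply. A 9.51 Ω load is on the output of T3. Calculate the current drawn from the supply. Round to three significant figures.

After T1: V = 415.00 × 554/2346 = 98.001 V.
After T2: V = 98.001 × 653/132 = 484.81 V.
After T3: V = 484.81 × 110/929 = 57.405 V.
I_load = 57.405/9.51 = 6.0362 A, so P_out = 57.405 × 6.0362 = 346.51 W.
All ideal ⇒ P_in = P_out, so I_supply = 346.51/415 = 0.835 A.

I_supply ≈ 0.835 A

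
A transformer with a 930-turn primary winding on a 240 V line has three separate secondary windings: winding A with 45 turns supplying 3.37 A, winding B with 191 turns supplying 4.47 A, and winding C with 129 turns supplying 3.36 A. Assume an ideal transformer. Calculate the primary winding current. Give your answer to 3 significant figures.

I_p ≈ 1.55 A

V_A = 240 × 45/930 = 11.613 V; V_B = 240 × 191/930 = 49.290 V; V_C = 240 × 129/930 = 33.290 V.
P_out = V_A I_A + V_B I_B + V_C I_C = 11.613×3.37 + 49.290×4.47 + 33.290×3.36 = 39.135 + 220.33 + 111.86 = 371.32 W.
Ideal ⇒ P_in = P_out, so I_p = P_out/V_p = 371.32/240 = 1.55 A.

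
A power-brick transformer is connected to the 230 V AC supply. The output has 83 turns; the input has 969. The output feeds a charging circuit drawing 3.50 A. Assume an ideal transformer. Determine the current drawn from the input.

For an ideal transformer I_in N_in = I_out N_out, so I_in = 3.50 × 83/969 = 0.300 A.

I_in ≈ 0.300 A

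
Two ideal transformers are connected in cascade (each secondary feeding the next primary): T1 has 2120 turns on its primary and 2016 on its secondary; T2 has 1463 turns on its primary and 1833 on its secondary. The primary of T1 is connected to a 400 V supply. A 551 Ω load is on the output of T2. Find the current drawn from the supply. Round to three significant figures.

I_supply ≈ 1.03 A

After T1: V = 400.00 × 2016/2120 = 380.38 V.
After T2: V = 380.38 × 1833/1463 = 476.58 V.
I_load = 476.58/551 = 0.86493 A, so P_out = 476.58 × 0.86493 = 412.21 W.
All ideal ⇒ P_in = P_out, so I_supply = 412.21/400 = 1.03 A.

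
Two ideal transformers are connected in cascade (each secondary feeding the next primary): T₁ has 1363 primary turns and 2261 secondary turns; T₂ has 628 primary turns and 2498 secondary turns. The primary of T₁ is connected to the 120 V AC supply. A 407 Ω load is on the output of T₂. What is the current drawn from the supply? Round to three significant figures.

I_supply ≈ 12.8 A

After T₁: V = 120.00 × 2261/1363 = 199.06 V.
After T₂: V = 199.06 × 2498/628 = 791.81 V.
I_load = 791.81/407 = 1.9455 A, so P_out = 791.81 × 1.9455 = 1540.4 W.
All ideal ⇒ P_in = P_out, so I_supply = 1540.4/120 = 12.8 A.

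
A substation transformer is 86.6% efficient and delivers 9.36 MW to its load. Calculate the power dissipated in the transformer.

P_in = P_out/η = 9.36×10^6/0.866 = 1.08083×10^7 W.
P_loss = P_in − P_out = 1.08083×10^7 − 9.36×10^6 = 1.45×10^6 W.

P_loss ≈ 1.45×10^6 W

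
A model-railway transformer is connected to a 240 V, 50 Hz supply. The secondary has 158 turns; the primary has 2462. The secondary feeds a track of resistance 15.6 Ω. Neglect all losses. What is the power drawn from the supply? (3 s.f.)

P ≈ 15.2 W

V_s = V_p × N_s/N_p = 240 × 158/2462 = 15.402 V.
I_s = V_s/R = 15.402/15.6 = 0.98731 A.
I_p = I_s × N_s/N_p = 0.98731 × 158/2462 = 0.063361 A.
P = V_p I_p = 240 × 0.063361 = 15.2 W.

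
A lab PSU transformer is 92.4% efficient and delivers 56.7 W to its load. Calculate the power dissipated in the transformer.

P_loss ≈ 4.66 W

P_in = P_out/η = 56.7/0.924 = 61.3636 W.
P_loss = P_in − P_out = 61.3636 − 56.7 = 4.66 W.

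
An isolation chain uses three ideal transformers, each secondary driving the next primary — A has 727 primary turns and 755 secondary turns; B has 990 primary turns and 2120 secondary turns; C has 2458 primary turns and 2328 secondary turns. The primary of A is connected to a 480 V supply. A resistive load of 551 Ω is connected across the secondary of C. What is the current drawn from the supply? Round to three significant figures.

I_supply ≈ 3.86 A

After A: V = 480.00 × 755/727 = 498.49 V.
After B: V = 498.49 × 2120/990 = 1067.5 V.
After C: V = 1067.5 × 2328/2458 = 1011.0 V.
I_load = 1011.0/551 = 1.8349 A, so P_out = 1011.0 × 1.8349 = 1855.1 W.
All ideal ⇒ P_in = P_out, so I_supply = 1855.1/480 = 3.86 A.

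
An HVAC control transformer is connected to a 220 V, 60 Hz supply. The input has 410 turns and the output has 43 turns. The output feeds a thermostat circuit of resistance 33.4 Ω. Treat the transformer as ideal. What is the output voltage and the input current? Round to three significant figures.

V_out ≈ 23.1 V, I_in ≈ 0.0725 A

V_out = V_in × N_out/N_in = 220 × 43/410 = 23.073 V.
I_out = V_out/R = 23.073/33.4 = 0.69081 A.
I_in = I_out × N_out/N_in = 0.69081 × 43/410 = 0.0725 A.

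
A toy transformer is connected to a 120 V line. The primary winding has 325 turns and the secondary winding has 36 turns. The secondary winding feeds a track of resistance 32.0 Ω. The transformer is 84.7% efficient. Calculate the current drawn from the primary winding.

I_p ≈ 0.0543 A

V_s = 120 × 36/325 = 13.292 V.
I_s = V_s/R = 13.292/32.0 = 0.41538 A.
P_out = V_s I_s = 13.292 × 0.41538 = 5.5214 W.
P_in = P_out/η = 5.5214/0.847 = 6.5188 W.
I_p = P_in/V_p = 6.5188/120 = 0.0543 A.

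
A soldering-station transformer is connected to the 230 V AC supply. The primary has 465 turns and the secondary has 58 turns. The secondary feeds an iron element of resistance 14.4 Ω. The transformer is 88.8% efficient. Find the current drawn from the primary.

I_p ≈ 0.280 A

V_s = 230 × 58/465 = 28.688 V.
I_s = V_s/R = 28.688/14.4 = 1.9922 A.
P_out = V_s I_s = 28.688 × 1.9922 = 57.154 W.
P_in = P_out/η = 57.154/0.888 = 64.362 W.
I_p = P_in/V_p = 64.362/230 = 0.280 A.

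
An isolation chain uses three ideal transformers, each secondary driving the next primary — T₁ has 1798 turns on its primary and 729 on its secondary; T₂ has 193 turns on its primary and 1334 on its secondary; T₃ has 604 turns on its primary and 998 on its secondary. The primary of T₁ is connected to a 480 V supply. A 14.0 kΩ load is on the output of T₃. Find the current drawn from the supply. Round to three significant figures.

Secondary of T₁: V = 480.00 × 729/1798 = 194.62 V.
Secondary of T₂: V = 194.62 × 1334/193 = 1345.2 V.
Secondary of T₃: V = 1345.2 × 998/604 = 2222.7 V.
I_load = 2222.7/14000 = 0.15876 A, so P_out = 2222.7 × 0.15876 = 352.87 W.
All ideal ⇒ P_in = P_out, so I_supply = 352.87/480 = 0.735 A.

I_supply ≈ 0.735 A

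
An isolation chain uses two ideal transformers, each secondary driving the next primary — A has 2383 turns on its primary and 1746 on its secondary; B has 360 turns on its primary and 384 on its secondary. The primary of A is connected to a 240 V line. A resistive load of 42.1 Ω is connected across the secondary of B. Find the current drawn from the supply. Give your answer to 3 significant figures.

Secondary of A: V = 240.00 × 1746/2383 = 175.85 V.
Secondary of B: V = 175.85 × 384/360 = 187.57 V.
I_load = 187.57/42.1 = 4.4553 A, so P_out = 187.57 × 4.4553 = 835.68 W.
All ideal ⇒ P_in = P_out, so I_supply = 835.68/240 = 3.48 A.

I_supply ≈ 3.48 A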